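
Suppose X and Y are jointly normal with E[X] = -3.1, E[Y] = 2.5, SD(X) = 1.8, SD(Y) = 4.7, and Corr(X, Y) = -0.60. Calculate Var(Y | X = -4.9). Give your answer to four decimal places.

The conditional variance in a bivariate normal is σ_Y²(1 − ρ²), independent of x.
Var(Y | X=-4.9) = (4.7)²·(1 − (-0.60)²) = 22.09·0.64 = 14.1376.

14.1376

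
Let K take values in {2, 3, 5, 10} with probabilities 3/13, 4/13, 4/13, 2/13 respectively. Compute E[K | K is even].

26/5

P(K is even) = 5/13.
Σ over the event: 2·3/13 + 10·2/13 = 2.
E[K | K is even] = (2) / (5/13) = 26/5.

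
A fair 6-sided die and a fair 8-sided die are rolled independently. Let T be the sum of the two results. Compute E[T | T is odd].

8

P(T is odd) = 1/2.
Σ over the event: 3·1/24 + 5·1/12 + 7·1/8 + 9·1/8 + 11·1/12 + 13·1/24 = 4.
E[T | T is odd] = (4) / (1/2) = 8.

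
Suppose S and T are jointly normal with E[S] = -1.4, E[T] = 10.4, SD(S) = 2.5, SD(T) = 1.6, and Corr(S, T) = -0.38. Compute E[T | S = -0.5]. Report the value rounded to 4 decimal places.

10.1811

E[T | S=x] = μ_T + ρ(σ_T/σ_S)(x − μ_S) for jointly normal variables.
E[T | S=-0.5] = 10.4 + (-0.38)·(1.6/2.5)·(-0.5 − (-1.4)) = 10.4 + (-0.2432)·(0.9) = 10.1811.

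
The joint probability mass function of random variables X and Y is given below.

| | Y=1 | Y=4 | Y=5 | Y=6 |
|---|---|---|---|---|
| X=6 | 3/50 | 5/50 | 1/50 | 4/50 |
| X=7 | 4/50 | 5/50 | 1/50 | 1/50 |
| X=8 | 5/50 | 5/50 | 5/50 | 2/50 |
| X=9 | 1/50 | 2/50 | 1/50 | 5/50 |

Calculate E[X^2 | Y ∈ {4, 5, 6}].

P(Y ∈ {4, 5, 6}) = 37/50.
Summing X^2·P(X=x,Y=y) over the conditioning event gives 2119/50.
E[X^2 | Y ∈ {4, 5, 6}] = (2119/50) / (37/50) = 2119/37.

2119/37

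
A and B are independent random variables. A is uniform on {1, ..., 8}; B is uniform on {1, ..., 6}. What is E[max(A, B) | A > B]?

160/27

P(A > B) = 9/16.
Summing max(A,B)·P(x,y) over outcomes with A > B gives 10/3.
E[max(A, B) | A > B] = (10/3) / (9/16) = 160/27.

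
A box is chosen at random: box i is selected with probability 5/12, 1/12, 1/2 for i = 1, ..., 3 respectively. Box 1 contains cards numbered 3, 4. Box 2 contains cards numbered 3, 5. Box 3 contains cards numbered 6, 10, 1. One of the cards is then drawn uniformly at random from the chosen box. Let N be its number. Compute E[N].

37/8

E[N | box 1] = (3+4)/2 = 7/2.
E[N | box 2] = (3+5)/2 = 4.
E[N | box 3] = (6+10+1)/3 = 17/3.
By the law of total expectation,
E[N] = (5/12)·(7/2) + (1/12)·(4) + (1/2)·(17/3) = 37/8.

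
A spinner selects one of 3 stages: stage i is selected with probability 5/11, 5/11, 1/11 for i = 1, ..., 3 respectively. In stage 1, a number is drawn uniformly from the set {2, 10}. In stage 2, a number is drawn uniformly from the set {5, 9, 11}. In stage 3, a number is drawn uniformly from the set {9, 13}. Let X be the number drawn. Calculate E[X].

248/33

E[X | stage 1] = (2+10)/2 = 6.
E[X | stage 2] = (5+9+11)/3 = 25/3.
E[X | stage 3] = (9+13)/2 = 11.
By the law of total expectation,
E[X] = (5/11)·(6) + (5/11)·(25/3) + (1/11)·(11) = 248/33.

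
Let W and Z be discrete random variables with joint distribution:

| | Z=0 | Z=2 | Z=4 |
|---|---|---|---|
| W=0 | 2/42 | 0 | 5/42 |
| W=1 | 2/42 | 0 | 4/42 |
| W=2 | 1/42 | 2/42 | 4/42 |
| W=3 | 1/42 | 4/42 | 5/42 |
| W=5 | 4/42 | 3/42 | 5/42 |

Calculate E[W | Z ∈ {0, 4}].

79/33

P(Z ∈ {0, 4}) = 11/14.
Summing W·P(W=x,Z=y) over the conditioning event gives 79/42.
E[W | Z ∈ {0, 4}] = (79/42) / (11/14) = 79/33.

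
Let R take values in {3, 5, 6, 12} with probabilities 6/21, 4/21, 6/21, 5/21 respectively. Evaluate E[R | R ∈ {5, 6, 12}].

116/15

P(R ∈ {5, 6, 12}) = 5/7.
Σ over the event: 5·4/21 + 6·2/7 + 12·5/21 = 116/21.
E[R | R ∈ {5, 6, 12}] = (116/21) / (5/7) = 116/15.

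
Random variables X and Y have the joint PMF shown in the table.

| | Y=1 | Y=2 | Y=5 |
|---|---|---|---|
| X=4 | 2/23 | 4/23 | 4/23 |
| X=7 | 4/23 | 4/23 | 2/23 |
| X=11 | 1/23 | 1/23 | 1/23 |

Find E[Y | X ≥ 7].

P(X ≥ 7) = 13/23.
Σ Y·P over the event = 1·(4/23) + 2·(4/23) + 5·(2/23) + 1·(1/23) + 2·(1/23) + 5·(1/23) = 30/23.
E[Y | X ≥ 7] = (30/23) / (13/23) = 30/13.

30/13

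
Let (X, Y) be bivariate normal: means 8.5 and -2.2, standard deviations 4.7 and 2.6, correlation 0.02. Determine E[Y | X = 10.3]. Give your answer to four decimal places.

E[Y | X=x] = μ_Y + ρ(σ_Y/σ_X)(x − μ_X) for jointly normal variables.
E[Y | X=10.3] = -2.2 + (0.02)·(2.6/4.7)·(10.3 − (8.5)) = -2.2 + (0.011064)·(1.8) = -2.1801.

-2.1801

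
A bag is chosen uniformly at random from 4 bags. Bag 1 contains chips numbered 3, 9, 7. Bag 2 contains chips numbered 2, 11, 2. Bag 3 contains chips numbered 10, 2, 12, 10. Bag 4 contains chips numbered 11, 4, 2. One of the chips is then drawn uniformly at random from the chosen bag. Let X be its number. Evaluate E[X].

E[X | bag 1] = (3+9+7)/3 = 19/3.
E[X | bag 2] = (2+11+2)/3 = 5.
E[X | bag 3] = (10+2+12+10)/4 = 17/2.
E[X | bag 4] = (11+4+2)/3 = 17/3.
By the law of total expectation,
E[X] = (1/4)·(19/3) + (1/4)·(5) + (1/4)·(17/2) + (1/4)·(17/3) = 51/8.

51/8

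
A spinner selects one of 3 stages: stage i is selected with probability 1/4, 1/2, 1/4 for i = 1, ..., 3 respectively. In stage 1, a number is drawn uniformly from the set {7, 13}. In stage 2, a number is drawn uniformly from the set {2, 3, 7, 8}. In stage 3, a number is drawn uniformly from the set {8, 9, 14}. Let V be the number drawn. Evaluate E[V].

E[V | stage 1] = (7+13)/2 = 10.
E[V | stage 2] = (2+3+7+8)/4 = 5.
E[V | stage 3] = (8+9+14)/3 = 31/3.
E[V] = (1/4)·(10) + (1/2)·(5) + (1/4)·(31/3) = 91/12.

91/12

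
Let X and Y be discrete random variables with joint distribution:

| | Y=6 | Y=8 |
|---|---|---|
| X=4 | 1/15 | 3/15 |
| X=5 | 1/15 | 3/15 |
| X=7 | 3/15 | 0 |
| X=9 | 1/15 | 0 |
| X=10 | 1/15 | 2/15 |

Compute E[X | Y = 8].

P(Y = 8) = 8/15.
Σ X·P over the event = 4·(3/15) + 5·(3/15) + 10·(2/15) = 47/15.
E[X | Y = 8] = (47/15) / (8/15) = 47/8.

47/8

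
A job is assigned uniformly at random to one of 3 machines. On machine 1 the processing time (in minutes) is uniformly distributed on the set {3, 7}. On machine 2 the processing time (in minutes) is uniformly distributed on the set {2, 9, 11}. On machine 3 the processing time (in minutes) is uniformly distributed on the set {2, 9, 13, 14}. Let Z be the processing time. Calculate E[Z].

E[Z | machine 1] = (3+7)/2 = 5.
E[Z | machine 2] = (2+9+11)/3 = 22/3.
E[Z | machine 3] = (2+9+13+14)/4 = 19/2.
E[Z] = (1/3)·(5) + (1/3)·(22/3) + (1/3)·(19/2) = 131/18.

131/18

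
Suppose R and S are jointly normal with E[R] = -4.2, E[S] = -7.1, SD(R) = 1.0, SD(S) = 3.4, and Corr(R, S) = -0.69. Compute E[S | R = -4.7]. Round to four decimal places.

-5.9270

The regression of S on R has slope ρ·σ_S/σ_R and passes through (μ_R, μ_S).
E[S | R=-4.7] = -7.1 + (-0.69)·(3.4/1.0)·(-4.7 − (-4.2)) = -7.1 + (-2.346)·(-0.5) = -5.9270.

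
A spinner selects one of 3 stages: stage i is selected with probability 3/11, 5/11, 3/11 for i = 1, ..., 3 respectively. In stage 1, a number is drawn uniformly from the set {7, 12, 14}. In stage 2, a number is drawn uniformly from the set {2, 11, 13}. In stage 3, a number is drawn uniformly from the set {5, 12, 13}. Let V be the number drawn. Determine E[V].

29/3

E[V | stage 1] = (7+12+14)/3 = 11.
E[V | stage 2] = (2+11+13)/3 = 26/3.
E[V | stage 3] = (5+12+13)/3 = 10.
By the law of total expectation,
E[V] = (3/11)·(11) + (5/11)·(26/3) + (3/11)·(10) = 29/3.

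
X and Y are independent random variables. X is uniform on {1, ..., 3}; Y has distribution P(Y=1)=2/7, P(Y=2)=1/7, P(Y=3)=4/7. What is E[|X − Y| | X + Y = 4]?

P(X + Y = 4) = 1/3.
Summing |X−Y|·P(x,y) over outcomes with X + Y = 4 gives 4/7.
E[|X − Y| | X + Y = 4] = (4/7) / (1/3) = 12/7.

12/7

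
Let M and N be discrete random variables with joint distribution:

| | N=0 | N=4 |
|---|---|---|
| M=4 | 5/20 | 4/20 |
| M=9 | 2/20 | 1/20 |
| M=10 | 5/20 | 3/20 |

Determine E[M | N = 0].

22/3

P(N = 0) = 3/5.
Σ M·P over the event = 4·(5/20) + 9·(2/20) + 10·(5/20) = 22/5.
E[M | N = 0] = (22/5) / (3/5) = 22/3.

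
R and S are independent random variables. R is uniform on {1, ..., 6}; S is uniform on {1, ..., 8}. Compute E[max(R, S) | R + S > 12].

23/3

Outcomes with R + S > 12: (5,8), (6,7), (6,8), each with probability 1/48.
E[max(R, S) | R + S > 12] = (8 + 7 + 8) / 3 = 23/3.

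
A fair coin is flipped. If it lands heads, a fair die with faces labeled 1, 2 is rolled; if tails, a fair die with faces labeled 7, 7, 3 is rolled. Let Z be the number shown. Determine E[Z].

43/12

E[Z | heads] = (1+2)/2 = 3/2.
E[Z | tails] = (7+7+3)/3 = 17/3.
E[Z] = (1/2)·(3/2) + (1/2)·(17/3) = 43/12.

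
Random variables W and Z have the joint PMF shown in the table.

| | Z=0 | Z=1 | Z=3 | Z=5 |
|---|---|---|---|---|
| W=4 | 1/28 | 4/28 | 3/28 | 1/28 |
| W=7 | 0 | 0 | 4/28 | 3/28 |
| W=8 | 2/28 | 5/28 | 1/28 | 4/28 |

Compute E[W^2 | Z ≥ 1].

P(Z ≥ 1) = 25/28.
Summing W^2·P(W=x,Z=y) over the conditioning event gives 1111/28.
E[W^2 | Z ≥ 1] = (1111/28) / (25/28) = 1111/25.

1111/25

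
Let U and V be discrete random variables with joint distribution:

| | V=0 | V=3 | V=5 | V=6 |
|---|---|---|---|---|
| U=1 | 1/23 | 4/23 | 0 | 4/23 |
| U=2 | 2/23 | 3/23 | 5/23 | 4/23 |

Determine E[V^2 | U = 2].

148/7

P(U = 2) = 14/23.
Σ V^2·P over the event = 0·(2/23) + 9·(3/23) + 25·(5/23) + 36·(4/23) = 296/23.
E[V^2 | U = 2] = (296/23) / (14/23) = 148/7.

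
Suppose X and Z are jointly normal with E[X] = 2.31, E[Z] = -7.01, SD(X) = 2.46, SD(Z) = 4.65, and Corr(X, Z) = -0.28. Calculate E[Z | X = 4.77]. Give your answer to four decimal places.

-8.3120

E[Z | X=x] = μ_Z + ρ(σ_Z/σ_X)(x − μ_X) for jointly normal variables.
E[Z | X=4.77] = -7.01 + (-0.28)·(4.65/2.46)·(4.77 − (2.31)) = -7.01 + (-0.52927)·(2.46) = -8.3120.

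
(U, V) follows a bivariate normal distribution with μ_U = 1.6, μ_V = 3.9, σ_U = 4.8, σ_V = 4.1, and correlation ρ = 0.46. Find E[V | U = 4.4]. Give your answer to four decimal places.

The regression of V on U has slope ρ·σ_V/σ_U and passes through (μ_U, μ_V).
E[V | U=4.4] = 3.9 + (0.46)·(4.1/4.8)·(4.4 − (1.6)) = 3.9 + (0.39292)·(2.8) = 5.0002.

5.0002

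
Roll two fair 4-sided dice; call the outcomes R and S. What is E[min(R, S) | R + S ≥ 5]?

23/10

Outcomes with R + S ≥ 5: (1,4), (2,3), (2,4), (3,2), (3,3), (3,4), (4,1), (4,2), (4,3), (4,4), each with probability 1/16.
E[min(R, S) | R + S ≥ 5] = (1 + 2 + 2 + 2 + 3 + 3 + 1 + 2 + 3 + 4) / 10 = 23/10.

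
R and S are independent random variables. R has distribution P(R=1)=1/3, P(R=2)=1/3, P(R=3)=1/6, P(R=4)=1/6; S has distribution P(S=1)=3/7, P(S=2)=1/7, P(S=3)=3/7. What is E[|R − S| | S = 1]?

7/6

P(S = 1) = 3/7.
Summing |R−S|·P(x,y) over outcomes with S = 1 gives 1/2.
E[|R − S| | S = 1] = (1/2) / (3/7) = 7/6.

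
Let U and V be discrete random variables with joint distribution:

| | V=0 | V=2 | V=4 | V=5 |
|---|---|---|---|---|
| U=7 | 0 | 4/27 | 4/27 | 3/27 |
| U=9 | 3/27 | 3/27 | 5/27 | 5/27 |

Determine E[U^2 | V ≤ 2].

P(V ≤ 2) = 10/27.
Σ U^2·P over the event = 49·(4/27) + 81·(3/27) + 81·(3/27) = 682/27.
E[U^2 | V ≤ 2] = (682/27) / (10/27) = 341/5.

341/5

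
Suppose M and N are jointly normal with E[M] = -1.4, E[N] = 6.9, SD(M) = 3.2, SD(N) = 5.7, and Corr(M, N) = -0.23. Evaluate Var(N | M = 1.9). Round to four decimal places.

30.7713

The conditional variance in a bivariate normal is σ_N²(1 − ρ²), independent of x.
Var(N | M=1.9) = (5.7)²·(1 − (-0.23)²) = 32.49·0.9471 = 30.7713.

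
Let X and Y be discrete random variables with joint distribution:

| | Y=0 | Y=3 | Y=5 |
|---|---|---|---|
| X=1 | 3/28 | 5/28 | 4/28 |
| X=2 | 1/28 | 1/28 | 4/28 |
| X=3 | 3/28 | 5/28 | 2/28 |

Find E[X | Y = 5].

9/5

P(Y = 5) = 5/14.
Σ X·P over the event = 1·(4/28) + 2·(4/28) + 3·(2/28) = 9/14.
E[X | Y = 5] = (9/14) / (5/14) = 9/5.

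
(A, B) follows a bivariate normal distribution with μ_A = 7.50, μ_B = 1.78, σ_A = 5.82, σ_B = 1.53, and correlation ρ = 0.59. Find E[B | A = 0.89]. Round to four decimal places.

0.7548

The regression of B on A has slope ρ·σ_B/σ_A and passes through (μ_A, μ_B).
E[B | A=0.89] = 1.78 + (0.59)·(1.53/5.82)·(0.89 − (7.50)) = 1.78 + (0.1551)·(-6.61) = 0.7548.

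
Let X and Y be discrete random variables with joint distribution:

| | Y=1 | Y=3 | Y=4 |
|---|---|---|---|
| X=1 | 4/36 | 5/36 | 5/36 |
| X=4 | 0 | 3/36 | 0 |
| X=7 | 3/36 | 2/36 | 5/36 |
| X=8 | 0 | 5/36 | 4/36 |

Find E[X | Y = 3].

P(Y = 3) = 5/12.
Σ X·P over the event = 1·(5/36) + 4·(3/36) + 7·(2/36) + 8·(5/36) = 71/36.
E[X | Y = 3] = (71/36) / (5/12) = 71/15.

71/15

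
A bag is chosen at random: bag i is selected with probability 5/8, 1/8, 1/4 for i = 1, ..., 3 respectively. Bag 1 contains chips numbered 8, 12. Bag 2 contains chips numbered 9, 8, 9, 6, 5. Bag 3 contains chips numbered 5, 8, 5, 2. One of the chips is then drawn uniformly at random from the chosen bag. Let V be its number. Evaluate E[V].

E[V | bag 1] = (8+12)/2 = 10.
E[V | bag 2] = (9+8+9+6+5)/5 = 37/5.
E[V | bag 3] = (5+8+5+2)/4 = 5.
By the law of total expectation,
E[V] = (5/8)·(10) + (1/8)·(37/5) + (1/4)·(5) = 337/40.

337/40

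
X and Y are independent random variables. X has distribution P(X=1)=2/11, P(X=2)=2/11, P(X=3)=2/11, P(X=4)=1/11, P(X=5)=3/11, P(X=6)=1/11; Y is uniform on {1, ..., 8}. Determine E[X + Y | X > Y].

177/26

P(X > Y) = 13/44.
Summing (X+Y)·P(x,y) over outcomes with X > Y gives 177/88.
E[X + Y | X > Y] = (177/88) / (13/44) = 177/26.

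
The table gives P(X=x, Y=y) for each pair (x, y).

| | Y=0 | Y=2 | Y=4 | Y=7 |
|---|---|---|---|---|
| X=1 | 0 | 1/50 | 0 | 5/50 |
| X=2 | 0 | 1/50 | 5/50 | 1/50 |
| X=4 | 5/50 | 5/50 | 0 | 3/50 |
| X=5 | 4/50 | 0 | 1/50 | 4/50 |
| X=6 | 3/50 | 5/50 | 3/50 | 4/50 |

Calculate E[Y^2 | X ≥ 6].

P(X ≥ 6) = 3/10.
Σ Y^2·P over the event = 0·(3/50) + 4·(5/50) + 16·(3/50) + 49·(4/50) = 132/25.
E[Y^2 | X ≥ 6] = (132/25) / (3/10) = 88/5.

88/5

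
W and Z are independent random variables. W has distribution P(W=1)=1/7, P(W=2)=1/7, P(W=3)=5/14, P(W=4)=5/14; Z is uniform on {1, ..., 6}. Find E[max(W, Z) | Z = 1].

P(Z = 1) = 1/6.
Summing max(W,Z)·P(x,y) over outcomes with Z = 1 gives 41/84.
E[max(W, Z) | Z = 1] = (41/84) / (1/6) = 41/14.

41/14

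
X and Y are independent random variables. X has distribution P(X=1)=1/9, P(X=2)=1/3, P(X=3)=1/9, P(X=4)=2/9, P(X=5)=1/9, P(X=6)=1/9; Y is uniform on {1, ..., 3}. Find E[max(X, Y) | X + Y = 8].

P(X + Y = 8) = 2/27.
Summing max(X,Y)·P(x,y) over outcomes with X + Y = 8 gives 11/27.
E[max(X, Y) | X + Y = 8] = (11/27) / (2/27) = 11/2.

11/2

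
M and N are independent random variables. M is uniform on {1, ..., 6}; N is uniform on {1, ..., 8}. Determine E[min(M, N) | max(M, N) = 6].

P(max(M, N) = 6) = 11/48.
Summing min(M,N)·P(x,y) over outcomes with max(M, N) = 6 gives 3/4.
E[min(M, N) | max(M, N) = 6] = (3/4) / (11/48) = 36/11.

36/11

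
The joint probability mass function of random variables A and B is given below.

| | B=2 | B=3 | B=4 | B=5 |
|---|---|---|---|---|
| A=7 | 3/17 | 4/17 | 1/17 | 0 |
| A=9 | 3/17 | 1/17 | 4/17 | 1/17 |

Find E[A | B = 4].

P(B = 4) = 5/17.
Σ A·P over the event = 7·(1/17) + 9·(4/17) = 43/17.
E[A | B = 4] = (43/17) / (5/17) = 43/5.

43/5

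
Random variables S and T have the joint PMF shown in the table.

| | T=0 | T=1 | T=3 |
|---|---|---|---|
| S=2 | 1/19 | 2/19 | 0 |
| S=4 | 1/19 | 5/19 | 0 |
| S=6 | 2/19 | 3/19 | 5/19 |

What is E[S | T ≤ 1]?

P(T ≤ 1) = 14/19.
Σ S·P over the event = 2·(1/19) + 2·(2/19) + 4·(1/19) + 4·(5/19) + 6·(2/19) + 6·(3/19) = 60/19.
E[S | T ≤ 1] = (60/19) / (14/19) = 30/7.

30/7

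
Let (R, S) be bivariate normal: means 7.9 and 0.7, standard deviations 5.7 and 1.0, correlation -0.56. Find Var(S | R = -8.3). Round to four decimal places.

0.6864

For a bivariate normal, Var(S | R=x) = σ_S²(1 − ρ²).
Var(S | R=-8.3) = (1.0)²·(1 − (-0.56)²) = 1·0.6864 = 0.6864.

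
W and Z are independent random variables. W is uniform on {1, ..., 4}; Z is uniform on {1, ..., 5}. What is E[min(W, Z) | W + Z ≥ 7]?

19/6

Outcomes with W + Z ≥ 7: (2,5), (3,4), (3,5), (4,3), (4,4), (4,5), each with probability 1/20.
E[min(W, Z) | W + Z ≥ 7] = (2 + 3 + 3 + 3 + 4 + 4) / 6 = 19/6.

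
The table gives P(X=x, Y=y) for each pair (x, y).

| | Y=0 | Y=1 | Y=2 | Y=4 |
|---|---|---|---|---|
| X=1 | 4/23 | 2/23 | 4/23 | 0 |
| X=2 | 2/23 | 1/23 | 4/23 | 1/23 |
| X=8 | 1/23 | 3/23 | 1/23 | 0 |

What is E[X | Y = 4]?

2

P(Y = 4) = 1/23.
Σ X·P over the event = 2·(1/23) = 2/23.
E[X | Y = 4] = (2/23) / (1/23) = 2.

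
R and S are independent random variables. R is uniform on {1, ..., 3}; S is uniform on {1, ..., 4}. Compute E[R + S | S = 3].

Outcomes with S = 3: (1,3), (2,3), (3,3), each with probability 1/12.
E[R + S | S = 3] = (4 + 5 + 6) / 3 = 5.

5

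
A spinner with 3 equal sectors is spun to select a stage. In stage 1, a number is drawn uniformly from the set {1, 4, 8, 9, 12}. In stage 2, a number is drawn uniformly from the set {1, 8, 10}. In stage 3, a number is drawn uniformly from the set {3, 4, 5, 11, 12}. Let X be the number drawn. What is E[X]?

E[X | stage 1] = (1+4+8+9+12)/5 = 34/5.
E[X | stage 2] = (1+8+10)/3 = 19/3.
E[X | stage 3] = (3+4+5+11+12)/5 = 7.
E[X] = (1/3)·(34/5) + (1/3)·(19/3) + (1/3)·(7) = 302/45.

302/45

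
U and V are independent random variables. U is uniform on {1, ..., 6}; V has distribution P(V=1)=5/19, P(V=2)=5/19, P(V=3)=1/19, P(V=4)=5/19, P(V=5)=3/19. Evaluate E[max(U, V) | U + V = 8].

P(U + V = 8) = 7/57.
Summing max(U,V)·P(x,y) over outcomes with U + V = 8 gives 35/57.
E[max(U, V) | U + V = 8] = (35/57) / (7/57) = 5.

5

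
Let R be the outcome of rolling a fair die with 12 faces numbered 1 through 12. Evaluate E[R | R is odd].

Given R is odd, R is equally likely to be any of {1, 3, 5, 7, 9, 11}.
E[R | R is odd] = (1 + 3 + 5 + 7 + 9 + 11) / 6 = 6.

6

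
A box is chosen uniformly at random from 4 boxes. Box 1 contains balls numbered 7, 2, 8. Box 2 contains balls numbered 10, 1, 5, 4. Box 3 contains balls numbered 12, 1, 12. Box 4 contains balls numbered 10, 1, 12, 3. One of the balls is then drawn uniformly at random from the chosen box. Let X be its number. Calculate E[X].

51/8

E[X | box 1] = (7+2+8)/3 = 17/3.
E[X | box 2] = (10+1+5+4)/4 = 5.
E[X | box 3] = (12+1+12)/3 = 25/3.
E[X | box 4] = (10+1+12+3)/4 = 13/2.
E[X] = (1/4)·(17/3) + (1/4)·(5) + (1/4)·(25/3) + (1/4)·(13/2) = 51/8.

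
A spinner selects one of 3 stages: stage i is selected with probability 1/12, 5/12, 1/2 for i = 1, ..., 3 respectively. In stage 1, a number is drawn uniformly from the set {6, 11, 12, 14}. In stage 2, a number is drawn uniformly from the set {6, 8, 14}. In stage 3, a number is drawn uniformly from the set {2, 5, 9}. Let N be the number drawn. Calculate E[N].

E[N | stage 1] = (6+11+12+14)/4 = 43/4.
E[N | stage 2] = (6+8+14)/3 = 28/3.
E[N | stage 3] = (2+5+9)/3 = 16/3.
E[N] = (1/12)·(43/4) + (5/12)·(28/3) + (1/2)·(16/3) = 1073/144.

1073/144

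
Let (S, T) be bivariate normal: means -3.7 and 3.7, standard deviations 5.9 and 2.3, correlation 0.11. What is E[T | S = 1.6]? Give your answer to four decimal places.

The regression of T on S has slope ρ·σ_T/σ_S and passes through (μ_S, μ_T).
E[T | S=1.6] = 3.7 + (0.11)·(2.3/5.9)·(1.6 − (-3.7)) = 3.7 + (0.042881)·(5.3) = 3.9273.

3.9273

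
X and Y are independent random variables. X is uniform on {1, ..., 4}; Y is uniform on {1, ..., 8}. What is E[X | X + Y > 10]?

11/3

P(X + Y > 10) = 3/32.
Summing X·P(x,y) over outcomes with X + Y > 10 gives 11/32.
E[X | X + Y > 10] = (11/32) / (3/32) = 11/3.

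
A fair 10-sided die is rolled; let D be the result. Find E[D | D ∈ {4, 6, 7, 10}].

27/4

P(D ∈ {4, 6, 7, 10}) = 2/5.
Σ over the event: 4·1/10 + 6·1/10 + 7·1/10 + 10·1/10 = 27/10.
E[D | D ∈ {4, 6, 7, 10}] = (27/10) / (2/5) = 27/4.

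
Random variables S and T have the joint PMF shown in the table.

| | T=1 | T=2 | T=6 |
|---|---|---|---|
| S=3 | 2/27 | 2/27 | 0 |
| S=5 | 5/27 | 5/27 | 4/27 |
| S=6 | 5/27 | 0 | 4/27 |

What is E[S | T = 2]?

P(T = 2) = 7/27.
Σ S·P over the event = 3·(2/27) + 5·(5/27) = 31/27.
E[S | T = 2] = (31/27) / (7/27) = 31/7.

31/7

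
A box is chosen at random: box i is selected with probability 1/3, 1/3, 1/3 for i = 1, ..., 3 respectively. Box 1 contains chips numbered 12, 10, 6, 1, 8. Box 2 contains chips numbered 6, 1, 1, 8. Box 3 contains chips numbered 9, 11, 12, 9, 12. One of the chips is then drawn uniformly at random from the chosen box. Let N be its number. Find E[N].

22/3

E[N | box 1] = (12+10+6+1+8)/5 = 37/5.
E[N | box 2] = (6+1+1+8)/4 = 4.
E[N | box 3] = (9+11+12+9+12)/5 = 53/5.
By the law of total expectation,
E[N] = (1/3)·(37/5) + (1/3)·(4) + (1/3)·(53/5) = 22/3.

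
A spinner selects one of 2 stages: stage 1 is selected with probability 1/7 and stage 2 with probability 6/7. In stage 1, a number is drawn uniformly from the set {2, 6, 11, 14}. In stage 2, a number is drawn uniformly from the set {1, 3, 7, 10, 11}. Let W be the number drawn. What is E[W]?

E[W | stage 1] = (2+6+11+14)/4 = 33/4.
E[W | stage 2] = (1+3+7+10+11)/5 = 32/5.
E[W] = (1/7)·(33/4) + (6/7)·(32/5) = 933/140.

933/140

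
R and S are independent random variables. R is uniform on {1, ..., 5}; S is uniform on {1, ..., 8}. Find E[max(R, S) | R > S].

Outcomes with R > S: (2,1), (3,1), (3,2), (4,1), (4,2), (4,3), (5,1), (5,2), (5,3), (5,4), each with probability 1/40.
E[max(R, S) | R > S] = (2 + 3 + 3 + 4 + 4 + 4 + 5 + 5 + 5 + 5) / 10 = 4.

4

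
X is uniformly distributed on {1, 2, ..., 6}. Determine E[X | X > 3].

5

Given X > 3, X is equally likely to be any of {4, 5, 6}.
E[X | X > 3] = (4 + 5 + 6) / 3 = 5.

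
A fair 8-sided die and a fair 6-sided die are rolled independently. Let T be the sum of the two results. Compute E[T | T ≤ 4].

10/3

P(T ≤ 4) = 1/8.
Σ over the event: 2·1/48 + 3·1/24 + 4·1/16 = 5/12.
E[T | T ≤ 4] = (5/12) / (1/8) = 10/3.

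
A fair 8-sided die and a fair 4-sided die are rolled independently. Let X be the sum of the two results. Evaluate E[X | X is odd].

P(X is odd) = 1/2.
Σ over the event: 3·1/16 + 5·1/8 + 7·1/8 + 9·1/8 + 11·1/16 = 7/2.
E[X | X is odd] = (7/2) / (1/2) = 7.

7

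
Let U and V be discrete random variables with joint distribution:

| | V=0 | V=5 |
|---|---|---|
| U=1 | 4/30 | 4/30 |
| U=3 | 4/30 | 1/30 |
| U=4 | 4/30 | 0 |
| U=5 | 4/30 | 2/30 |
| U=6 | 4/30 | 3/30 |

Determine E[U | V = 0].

19/5

P(V = 0) = 2/3.
Σ U·P over the event = 1·(4/30) + 3·(4/30) + 4·(4/30) + 5·(4/30) + 6·(4/30) = 38/15.
E[U | V = 0] = (38/15) / (2/3) = 19/5.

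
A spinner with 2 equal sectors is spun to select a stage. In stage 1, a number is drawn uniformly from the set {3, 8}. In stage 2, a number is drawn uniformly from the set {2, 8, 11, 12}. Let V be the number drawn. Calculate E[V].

55/8

E[V | stage 1] = (3+8)/2 = 11/2.
E[V | stage 2] = (2+8+11+12)/4 = 33/4.
E[V] = (1/2)·(11/2) + (1/2)·(33/4) = 55/8.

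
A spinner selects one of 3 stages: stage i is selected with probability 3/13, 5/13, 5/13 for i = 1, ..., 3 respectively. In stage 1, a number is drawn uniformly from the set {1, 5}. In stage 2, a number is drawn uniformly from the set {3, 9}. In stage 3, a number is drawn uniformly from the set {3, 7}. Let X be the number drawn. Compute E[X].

E[X | stage 1] = (1+5)/2 = 3.
E[X | stage 2] = (3+9)/2 = 6.
E[X | stage 3] = (3+7)/2 = 5.
By the law of total expectation,
E[X] = (3/13)·(3) + (5/13)·(6) + (5/13)·(5) = 64/13.

64/13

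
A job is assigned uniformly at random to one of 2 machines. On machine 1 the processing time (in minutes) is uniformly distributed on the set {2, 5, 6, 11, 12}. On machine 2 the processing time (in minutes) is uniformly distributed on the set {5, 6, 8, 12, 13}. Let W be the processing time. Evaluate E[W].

E[W | machine 1] = (2+5+6+11+12)/5 = 36/5.
E[W | machine 2] = (5+6+8+12+13)/5 = 44/5.
E[W] = (1/2)·(36/5) + (1/2)·(44/5) = 8.

8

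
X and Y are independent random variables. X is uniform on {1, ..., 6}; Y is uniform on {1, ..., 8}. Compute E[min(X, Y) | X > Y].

7/3

P(X > Y) = 5/16.
Summing min(X,Y)·P(x,y) over outcomes with X > Y gives 35/48.
E[min(X, Y) | X > Y] = (35/48) / (5/16) = 7/3.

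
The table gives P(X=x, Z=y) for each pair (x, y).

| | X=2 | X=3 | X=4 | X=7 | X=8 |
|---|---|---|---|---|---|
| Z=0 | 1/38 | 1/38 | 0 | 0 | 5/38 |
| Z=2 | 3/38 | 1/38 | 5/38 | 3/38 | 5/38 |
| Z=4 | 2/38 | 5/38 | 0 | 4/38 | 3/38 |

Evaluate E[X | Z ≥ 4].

71/14

P(Z ≥ 4) = 7/19.
Σ X·P over the event = 2·(2/38) + 3·(5/38) + 7·(4/38) + 8·(3/38) = 71/38.
E[X | Z ≥ 4] = (71/38) / (7/19) = 71/14.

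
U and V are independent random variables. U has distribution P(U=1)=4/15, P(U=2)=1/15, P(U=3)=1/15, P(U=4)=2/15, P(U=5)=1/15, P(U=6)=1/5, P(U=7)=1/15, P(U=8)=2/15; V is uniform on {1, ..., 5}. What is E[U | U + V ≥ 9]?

20/3

P(U + V ≥ 9) = 9/25.
Summing U·P(x,y) over outcomes with U + V ≥ 9 gives 12/5.
E[U | U + V ≥ 9] = (12/5) / (9/25) = 20/3.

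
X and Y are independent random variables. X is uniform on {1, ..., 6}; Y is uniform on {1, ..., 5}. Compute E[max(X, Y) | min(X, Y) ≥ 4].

31/6

Outcomes with min(X, Y) ≥ 4: (4,4), (4,5), (5,4), (5,5), (6,4), (6,5), each with probability 1/30.
E[max(X, Y) | min(X, Y) ≥ 4] = (4 + 5 + 5 + 5 + 6 + 6) / 6 = 31/6.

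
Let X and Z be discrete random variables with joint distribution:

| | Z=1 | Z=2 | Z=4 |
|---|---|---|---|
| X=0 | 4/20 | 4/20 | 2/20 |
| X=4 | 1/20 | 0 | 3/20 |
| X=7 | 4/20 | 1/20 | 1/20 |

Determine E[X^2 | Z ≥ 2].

146/11

P(Z ≥ 2) = 11/20.
Summing X^2·P(X=x,Z=y) over the conditioning event gives 73/10.
E[X^2 | Z ≥ 2] = (73/10) / (11/20) = 146/11.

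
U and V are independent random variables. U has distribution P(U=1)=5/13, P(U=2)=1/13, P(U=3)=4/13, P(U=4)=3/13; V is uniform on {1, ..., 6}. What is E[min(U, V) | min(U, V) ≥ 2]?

117/40

P(min(U, V) ≥ 2) = 20/39.
Summing min(U,V)·P(x,y) over outcomes with min(U, V) ≥ 2 gives 3/2.
E[min(U, V) | min(U, V) ≥ 2] = (3/2) / (20/39) = 117/40.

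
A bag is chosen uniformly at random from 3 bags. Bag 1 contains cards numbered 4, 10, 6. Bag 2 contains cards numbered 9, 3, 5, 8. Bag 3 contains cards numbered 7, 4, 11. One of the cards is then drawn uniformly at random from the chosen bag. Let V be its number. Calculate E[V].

27/4

E[V | bag 1] = (4+10+6)/3 = 20/3.
E[V | bag 2] = (9+3+5+8)/4 = 25/4.
E[V | bag 3] = (7+4+11)/3 = 22/3.
E[V] = (1/3)·(20/3) + (1/3)·(25/4) + (1/3)·(22/3) = 27/4.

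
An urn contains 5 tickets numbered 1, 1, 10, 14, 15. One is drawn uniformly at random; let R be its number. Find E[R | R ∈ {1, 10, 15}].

P(R ∈ {1, 10, 15}) = 4/5.
Σ over the event: 1·2/5 + 10·1/5 + 15·1/5 = 27/5.
E[R | R ∈ {1, 10, 15}] = (27/5) / (4/5) = 27/4.

27/4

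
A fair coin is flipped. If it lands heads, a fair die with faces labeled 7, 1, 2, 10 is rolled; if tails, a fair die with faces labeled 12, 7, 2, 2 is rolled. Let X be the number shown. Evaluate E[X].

43/8

E[X | heads] = (7+1+2+10)/4 = 5.
E[X | tails] = (12+7+2+2)/4 = 23/4.
E[X] = (1/2)·(5) + (1/2)·(23/4) = 43/8.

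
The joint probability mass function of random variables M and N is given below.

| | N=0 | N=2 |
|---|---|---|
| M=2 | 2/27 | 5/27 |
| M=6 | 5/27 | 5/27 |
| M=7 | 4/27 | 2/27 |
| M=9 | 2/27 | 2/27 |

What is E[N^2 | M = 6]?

P(M = 6) = 10/27.
Σ N^2·P over the event = 0·(5/27) + 4·(5/27) = 20/27.
E[N^2 | M = 6] = (20/27) / (10/27) = 2.

2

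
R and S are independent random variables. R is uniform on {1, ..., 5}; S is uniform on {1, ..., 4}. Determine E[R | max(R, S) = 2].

Outcomes with max(R, S) = 2: (1,2), (2,1), (2,2), each with probability 1/20.
E[R | max(R, S) = 2] = (1 + 2 + 2) / 3 = 5/3.

5/3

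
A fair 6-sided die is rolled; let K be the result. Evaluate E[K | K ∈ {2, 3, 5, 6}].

4

P(K ∈ {2, 3, 5, 6}) = 2/3.
Σ over the event: 2·1/6 + 3·1/6 + 5·1/6 + 6·1/6 = 8/3.
E[K | K ∈ {2, 3, 5, 6}] = (8/3) / (2/3) = 4.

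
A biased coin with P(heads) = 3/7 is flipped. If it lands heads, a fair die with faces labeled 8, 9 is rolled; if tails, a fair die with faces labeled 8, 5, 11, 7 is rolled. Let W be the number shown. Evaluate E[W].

113/14

E[W | heads] = (8+9)/2 = 17/2.
E[W | tails] = (8+5+11+7)/4 = 31/4.
By the law of total expectation,
E[W] = (3/7)·(17/2) + (4/7)·(31/4) = 113/14.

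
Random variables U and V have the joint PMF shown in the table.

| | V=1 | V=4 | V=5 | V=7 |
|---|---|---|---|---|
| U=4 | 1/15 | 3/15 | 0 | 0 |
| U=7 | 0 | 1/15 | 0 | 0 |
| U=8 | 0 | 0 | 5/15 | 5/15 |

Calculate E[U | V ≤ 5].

P(V ≤ 5) = 2/3.
Σ U·P over the event = 4·(1/15) + 4·(3/15) + 7·(1/15) + 8·(5/15) = 21/5.
E[U | V ≤ 5] = (21/5) / (2/3) = 63/10.

63/10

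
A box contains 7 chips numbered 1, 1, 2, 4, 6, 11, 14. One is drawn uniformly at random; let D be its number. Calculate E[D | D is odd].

P(D is odd) = 3/7.
Σ over the event: 1·2/7 + 11·1/7 = 13/7.
E[D | D is odd] = (13/7) / (3/7) = 13/3.

13/3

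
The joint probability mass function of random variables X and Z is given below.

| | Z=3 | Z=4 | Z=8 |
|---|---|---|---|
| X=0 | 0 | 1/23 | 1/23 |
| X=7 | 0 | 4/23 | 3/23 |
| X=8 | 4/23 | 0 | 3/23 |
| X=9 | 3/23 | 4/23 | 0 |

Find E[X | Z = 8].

45/7

P(Z = 8) = 7/23.
Σ X·P over the event = 0·(1/23) + 7·(3/23) + 8·(3/23) = 45/23.
E[X | Z = 8] = (45/23) / (7/23) = 45/7.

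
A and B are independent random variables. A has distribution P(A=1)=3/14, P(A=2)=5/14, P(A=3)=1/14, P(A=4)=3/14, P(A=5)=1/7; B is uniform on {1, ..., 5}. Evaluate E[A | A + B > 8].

32/7

P(A + B > 8) = 1/10.
Summing A·P(x,y) over outcomes with A + B > 8 gives 16/35.
E[A | A + B > 8] = (16/35) / (1/10) = 32/7.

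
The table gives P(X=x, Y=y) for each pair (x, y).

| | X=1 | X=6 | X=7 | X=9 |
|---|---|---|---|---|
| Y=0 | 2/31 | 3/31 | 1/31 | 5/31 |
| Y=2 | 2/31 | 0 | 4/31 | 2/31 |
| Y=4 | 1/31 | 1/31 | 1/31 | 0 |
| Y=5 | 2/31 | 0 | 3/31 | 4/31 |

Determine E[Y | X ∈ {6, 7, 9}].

P(X ∈ {6, 7, 9}) = 24/31.
Summing Y·P(X=x,Y=y) over the conditioning event gives 55/31.
E[Y | X ∈ {6, 7, 9}] = (55/31) / (24/31) = 55/24.

55/24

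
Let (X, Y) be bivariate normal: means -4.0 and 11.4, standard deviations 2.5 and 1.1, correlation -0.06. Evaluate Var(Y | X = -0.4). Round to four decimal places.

The conditional variance in a bivariate normal is σ_Y²(1 − ρ²), independent of x.
Var(Y | X=-0.4) = (1.1)²·(1 − (-0.06)²) = 1.21·0.9964 = 1.2056.

1.2056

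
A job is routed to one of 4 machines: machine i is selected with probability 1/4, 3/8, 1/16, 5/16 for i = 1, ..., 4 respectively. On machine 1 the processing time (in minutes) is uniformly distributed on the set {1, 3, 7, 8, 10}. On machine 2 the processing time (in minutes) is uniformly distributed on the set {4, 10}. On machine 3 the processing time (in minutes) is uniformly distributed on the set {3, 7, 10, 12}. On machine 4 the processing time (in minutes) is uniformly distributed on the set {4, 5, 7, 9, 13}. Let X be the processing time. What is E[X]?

E[X | machine 1] = (1+3+7+8+10)/5 = 29/5.
E[X | machine 2] = (4+10)/2 = 7.
E[X | machine 3] = (3+7+10+12)/4 = 8.
E[X | machine 4] = (4+5+7+9+13)/5 = 38/5.
E[X] = (1/4)·(29/5) + (3/8)·(7) + (1/16)·(8) + (5/16)·(38/5) = 139/20.

139/20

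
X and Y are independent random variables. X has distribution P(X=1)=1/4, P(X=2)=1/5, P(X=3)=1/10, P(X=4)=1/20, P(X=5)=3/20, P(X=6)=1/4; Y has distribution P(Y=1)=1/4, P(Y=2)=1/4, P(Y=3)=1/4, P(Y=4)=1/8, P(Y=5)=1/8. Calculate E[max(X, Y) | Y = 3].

41/10

P(Y = 3) = 1/4.
Summing max(X,Y)·P(x,y) over outcomes with Y = 3 gives 41/40.
E[max(X, Y) | Y = 3] = (41/40) / (1/4) = 41/10.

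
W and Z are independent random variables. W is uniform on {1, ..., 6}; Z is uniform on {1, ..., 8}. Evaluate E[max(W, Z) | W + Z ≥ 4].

P(W + Z ≥ 4) = 15/16.
Summing max(W,Z)·P(x,y) over outcomes with W + Z ≥ 4 gives 41/8.
E[max(W, Z) | W + Z ≥ 4] = (41/8) / (15/16) = 82/15.

82/15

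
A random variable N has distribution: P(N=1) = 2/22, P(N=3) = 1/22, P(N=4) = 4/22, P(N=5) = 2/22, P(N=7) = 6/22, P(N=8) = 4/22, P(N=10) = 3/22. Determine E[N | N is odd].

57/11

P(N is odd) = 1/2.
Σ over the event: 1·1/11 + 3·1/22 + 5·1/11 + 7·3/11 = 57/22.
E[N | N is odd] = (57/22) / (1/2) = 57/11.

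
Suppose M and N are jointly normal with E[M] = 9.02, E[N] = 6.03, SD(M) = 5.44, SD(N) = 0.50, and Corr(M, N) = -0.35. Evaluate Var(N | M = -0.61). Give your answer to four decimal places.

0.2194

Var(N | M=x) = (1 − ρ²)·σ_N².
Var(N | M=-0.61) = (0.50)²·(1 − (-0.35)²) = 0.25·0.8775 = 0.2194.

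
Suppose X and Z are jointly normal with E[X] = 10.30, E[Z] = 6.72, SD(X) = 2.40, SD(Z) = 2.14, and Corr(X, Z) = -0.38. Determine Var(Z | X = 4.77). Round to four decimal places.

For a bivariate normal, Var(Z | X=x) = σ_Z²(1 − ρ²).
Var(Z | X=4.77) = (2.14)²·(1 − (-0.38)²) = 4.5796·0.8556 = 3.9183.

3.9183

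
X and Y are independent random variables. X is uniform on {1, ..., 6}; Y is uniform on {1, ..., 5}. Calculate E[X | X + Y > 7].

5

P(X + Y > 7) = 1/3.
Summing X·P(x,y) over outcomes with X + Y > 7 gives 5/3.
E[X | X + Y > 7] = (5/3) / (1/3) = 5.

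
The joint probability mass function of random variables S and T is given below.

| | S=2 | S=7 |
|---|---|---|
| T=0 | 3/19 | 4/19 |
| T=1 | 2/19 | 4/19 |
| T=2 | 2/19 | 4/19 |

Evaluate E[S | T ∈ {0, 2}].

P(T ∈ {0, 2}) = 13/19.
Σ S·P over the event = 2·(3/19) + 2·(2/19) + 7·(4/19) + 7·(4/19) = 66/19.
E[S | T ∈ {0, 2}] = (66/19) / (13/19) = 66/13.

66/13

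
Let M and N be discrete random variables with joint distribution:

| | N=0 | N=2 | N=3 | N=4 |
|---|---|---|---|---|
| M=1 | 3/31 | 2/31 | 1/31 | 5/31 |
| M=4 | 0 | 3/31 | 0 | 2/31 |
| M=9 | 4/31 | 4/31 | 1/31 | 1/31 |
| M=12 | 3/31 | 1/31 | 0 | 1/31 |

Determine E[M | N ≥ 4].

P(N ≥ 4) = 9/31.
Σ M·P over the event = 1·(5/31) + 4·(2/31) + 9·(1/31) + 12·(1/31) = 34/31.
E[M | N ≥ 4] = (34/31) / (9/31) = 34/9.

34/9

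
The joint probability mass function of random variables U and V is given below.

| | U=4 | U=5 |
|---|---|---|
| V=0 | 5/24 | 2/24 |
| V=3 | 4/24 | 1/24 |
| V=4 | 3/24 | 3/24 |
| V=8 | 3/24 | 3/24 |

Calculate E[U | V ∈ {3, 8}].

48/11

P(V ∈ {3, 8}) = 11/24.
Σ U·P over the event = 4·(4/24) + 4·(3/24) + 5·(1/24) + 5·(3/24) = 2.
E[U | V ∈ {3, 8}] = (2) / (11/24) = 48/11.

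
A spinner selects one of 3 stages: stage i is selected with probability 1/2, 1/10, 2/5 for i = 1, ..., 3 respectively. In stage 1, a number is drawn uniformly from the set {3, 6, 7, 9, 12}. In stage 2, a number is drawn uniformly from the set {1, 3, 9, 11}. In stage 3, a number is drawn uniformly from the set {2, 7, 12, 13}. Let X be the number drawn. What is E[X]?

E[X | stage 1] = (3+6+7+9+12)/5 = 37/5.
E[X | stage 2] = (1+3+9+11)/4 = 6.
E[X | stage 3] = (2+7+12+13)/4 = 17/2.
E[X] = (1/2)·(37/5) + (1/10)·(6) + (2/5)·(17/2) = 77/10.

77/10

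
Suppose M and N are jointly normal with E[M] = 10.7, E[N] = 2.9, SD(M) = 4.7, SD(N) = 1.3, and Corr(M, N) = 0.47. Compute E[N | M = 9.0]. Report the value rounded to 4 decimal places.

E[N | M=x] = μ_N + ρ(σ_N/σ_M)(x − μ_M) for jointly normal variables.
E[N | M=9.0] = 2.9 + (0.47)·(1.3/4.7)·(9.0 − (10.7)) = 2.9 + (0.13)·(-1.7) = 2.6790.

2.6790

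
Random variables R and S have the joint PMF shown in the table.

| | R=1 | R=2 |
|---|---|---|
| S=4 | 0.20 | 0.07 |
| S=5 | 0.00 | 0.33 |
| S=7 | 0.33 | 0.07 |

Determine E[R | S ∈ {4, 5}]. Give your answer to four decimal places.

1.6667

P(S ∈ {4, 5}) = 0.60.
Σ R·P over the event = 1·(0.20) + 2·(0.07) + 2·(0.33) = 1.00.
E[R | S ∈ {4, 5}] = (1.00) / (0.60) = 1.6667.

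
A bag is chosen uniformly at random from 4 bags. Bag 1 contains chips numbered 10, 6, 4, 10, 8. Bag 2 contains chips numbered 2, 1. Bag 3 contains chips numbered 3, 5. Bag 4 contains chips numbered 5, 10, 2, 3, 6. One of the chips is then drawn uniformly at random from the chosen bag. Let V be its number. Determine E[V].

E[V | bag 1] = (10+6+4+10+8)/5 = 38/5.
E[V | bag 2] = (2+1)/2 = 3/2.
E[V | bag 3] = (3+5)/2 = 4.
E[V | bag 4] = (5+10+2+3+6)/5 = 26/5.
By the law of total expectation,
E[V] = (1/4)·(38/5) + (1/4)·(3/2) + (1/4)·(4) + (1/4)·(26/5) = 183/40.

183/40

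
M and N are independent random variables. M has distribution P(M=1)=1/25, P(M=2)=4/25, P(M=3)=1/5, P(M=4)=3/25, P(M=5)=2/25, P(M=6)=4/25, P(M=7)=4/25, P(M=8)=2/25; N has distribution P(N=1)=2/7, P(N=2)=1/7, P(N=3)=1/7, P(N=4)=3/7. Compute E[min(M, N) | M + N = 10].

P(M + N = 10) = 18/175.
Summing min(M,N)·P(x,y) over outcomes with M + N = 10 gives 64/175.
E[min(M, N) | M + N = 10] = (64/175) / (18/175) = 32/9.

32/9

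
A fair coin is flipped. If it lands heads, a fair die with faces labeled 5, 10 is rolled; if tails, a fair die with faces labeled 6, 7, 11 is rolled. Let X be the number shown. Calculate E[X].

31/4

E[X | heads] = (5+10)/2 = 15/2.
E[X | tails] = (6+7+11)/3 = 8.
E[X] = (1/2)·(15/2) + (1/2)·(8) = 31/4.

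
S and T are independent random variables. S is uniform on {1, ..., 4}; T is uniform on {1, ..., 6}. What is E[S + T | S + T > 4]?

62/9

P(S + T > 4) = 3/4.
Summing (S+T)·P(x,y) over outcomes with S + T > 4 gives 31/6.
E[S + T | S + T > 4] = (31/6) / (3/4) = 62/9.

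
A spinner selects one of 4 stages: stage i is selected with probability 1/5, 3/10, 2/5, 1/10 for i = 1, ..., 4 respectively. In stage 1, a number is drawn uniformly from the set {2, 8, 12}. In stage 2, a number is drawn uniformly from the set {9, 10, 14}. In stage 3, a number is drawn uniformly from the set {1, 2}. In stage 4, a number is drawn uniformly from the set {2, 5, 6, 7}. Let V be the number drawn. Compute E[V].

E[V | stage 1] = (2+8+12)/3 = 22/3.
E[V | stage 2] = (9+10+14)/3 = 11.
E[V | stage 3] = (1+2)/2 = 3/2.
E[V | stage 4] = (2+5+6+7)/4 = 5.
E[V] = (1/5)·(22/3) + (3/10)·(11) + (2/5)·(3/2) + (1/10)·(5) = 88/15.

88/15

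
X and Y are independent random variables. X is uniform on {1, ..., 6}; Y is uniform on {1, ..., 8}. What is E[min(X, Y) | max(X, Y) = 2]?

4/3

Outcomes with max(X, Y) = 2: (1,2), (2,1), (2,2), each with probability 1/48.
E[min(X, Y) | max(X, Y) = 2] = (1 + 1 + 2) / 3 = 4/3.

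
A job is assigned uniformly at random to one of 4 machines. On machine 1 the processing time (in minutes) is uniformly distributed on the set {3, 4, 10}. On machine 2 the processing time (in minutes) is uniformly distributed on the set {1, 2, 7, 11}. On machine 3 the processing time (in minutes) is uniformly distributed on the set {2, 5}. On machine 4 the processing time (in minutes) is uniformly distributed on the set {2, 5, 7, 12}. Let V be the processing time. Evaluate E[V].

251/48

E[V | machine 1] = (3+4+10)/3 = 17/3.
E[V | machine 2] = (1+2+7+11)/4 = 21/4.
E[V | machine 3] = (2+5)/2 = 7/2.
E[V | machine 4] = (2+5+7+12)/4 = 13/2.
E[V] = (1/4)·(17/3) + (1/4)·(21/4) + (1/4)·(7/2) + (1/4)·(13/2) = 251/48.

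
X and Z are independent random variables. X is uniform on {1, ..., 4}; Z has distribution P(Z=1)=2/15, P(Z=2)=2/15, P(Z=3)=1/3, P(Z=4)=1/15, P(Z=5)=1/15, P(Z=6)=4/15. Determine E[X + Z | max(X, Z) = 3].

P(max(X, Z) = 3) = 19/60.
Summing (X+Z)·P(x,y) over outcomes with max(X, Z) = 3 gives 31/20.
E[X + Z | max(X, Z) = 3] = (31/20) / (19/60) = 93/19.

93/19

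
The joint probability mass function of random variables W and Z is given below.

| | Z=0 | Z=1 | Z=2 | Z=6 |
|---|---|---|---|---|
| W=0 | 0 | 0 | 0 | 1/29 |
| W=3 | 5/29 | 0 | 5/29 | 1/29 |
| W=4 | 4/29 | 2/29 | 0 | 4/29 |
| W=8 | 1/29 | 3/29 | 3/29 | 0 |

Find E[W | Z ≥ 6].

P(Z ≥ 6) = 6/29.
Σ W·P over the event = 0·(1/29) + 3·(1/29) + 4·(4/29) = 19/29.
E[W | Z ≥ 6] = (19/29) / (6/29) = 19/6.

19/6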